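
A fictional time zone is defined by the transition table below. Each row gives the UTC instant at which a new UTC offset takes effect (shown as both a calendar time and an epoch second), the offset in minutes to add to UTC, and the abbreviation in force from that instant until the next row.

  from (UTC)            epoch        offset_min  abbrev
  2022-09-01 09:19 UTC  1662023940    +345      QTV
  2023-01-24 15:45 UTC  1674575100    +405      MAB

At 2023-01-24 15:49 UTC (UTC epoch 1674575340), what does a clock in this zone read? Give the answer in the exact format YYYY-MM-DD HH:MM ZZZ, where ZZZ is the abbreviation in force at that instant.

Query: 2023-01-24 15:49 UTC
Rule 2/2 (MAB, +06:45): 2023-01-24 15:45 UTC ≤ query < +∞
15·60 + 49 + 405 = 1354 min
1354 = 0·1440 + 1354; 1354 = 22·60 + 34 → 22:34, same day
→ 2023-01-24 22:34 MAB

2023-01-24 22:34 MAB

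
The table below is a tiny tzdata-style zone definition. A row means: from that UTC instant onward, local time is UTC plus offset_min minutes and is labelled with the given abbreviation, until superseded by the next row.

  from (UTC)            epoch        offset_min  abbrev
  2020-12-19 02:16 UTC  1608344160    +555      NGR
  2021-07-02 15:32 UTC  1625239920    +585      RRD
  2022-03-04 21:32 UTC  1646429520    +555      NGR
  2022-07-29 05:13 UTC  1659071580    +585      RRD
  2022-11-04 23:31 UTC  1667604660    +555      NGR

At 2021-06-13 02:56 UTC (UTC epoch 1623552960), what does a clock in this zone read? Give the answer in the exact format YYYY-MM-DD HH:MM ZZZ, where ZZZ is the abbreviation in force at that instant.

Query: 2021-06-13 02:56 UTC
Rule 1/5 (NGR, +09:15): 2020-12-19 02:16 UTC ≤ query < 2021-07-02 15:32 UTC
2·60 + 56 + 555 = 731 min
731 = 0·1440 + 731; 731 = 12·60 + 11 → 12:11, same day
→ 2021-06-13 12:11 NGR

2021-06-13 12:11 NGR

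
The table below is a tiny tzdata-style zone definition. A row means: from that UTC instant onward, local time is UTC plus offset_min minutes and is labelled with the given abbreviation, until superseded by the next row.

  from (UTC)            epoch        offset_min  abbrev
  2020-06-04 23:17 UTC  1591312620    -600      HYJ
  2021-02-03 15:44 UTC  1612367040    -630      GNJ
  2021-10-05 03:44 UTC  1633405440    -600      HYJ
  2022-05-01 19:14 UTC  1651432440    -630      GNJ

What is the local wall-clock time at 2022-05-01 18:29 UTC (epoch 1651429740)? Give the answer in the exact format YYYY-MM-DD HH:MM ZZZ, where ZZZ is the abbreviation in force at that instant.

2022-05-01 08:29 HYJ

Query: 2022-05-01 18:29 UTC
Rule 3/4 (HYJ, -10:00): 2021-10-05 03:44 UTC ≤ query < 2022-05-01 19:14 UTC
18·60 + 29 - 600 = 509 min
509 = 0·1440 + 509; 509 = 8·60 + 29 → 08:29, same day
→ 2022-05-01 08:29 HYJ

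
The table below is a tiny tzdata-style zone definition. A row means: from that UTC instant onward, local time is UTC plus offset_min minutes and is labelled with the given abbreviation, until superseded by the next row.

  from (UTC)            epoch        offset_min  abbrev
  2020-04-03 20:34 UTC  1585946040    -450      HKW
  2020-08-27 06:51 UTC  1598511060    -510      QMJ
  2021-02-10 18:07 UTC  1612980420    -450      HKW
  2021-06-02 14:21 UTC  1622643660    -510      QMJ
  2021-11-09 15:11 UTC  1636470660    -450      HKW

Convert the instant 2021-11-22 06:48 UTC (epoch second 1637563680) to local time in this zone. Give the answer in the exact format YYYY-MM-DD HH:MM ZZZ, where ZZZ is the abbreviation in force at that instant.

2021-11-21 23:18 HKW

Query: 2021-11-22 06:48 UTC
Rule 5/5 (HKW, -07:30): 2021-11-09 15:11 UTC ≤ query < +∞
6·60 + 48 - 450 = -42 min
-42 = -1·1440 + 1398; 1398 = 23·60 + 18 → 23:18, 2021-11-22 - 1 day = 2021-11-21
→ 2021-11-21 23:18 HKW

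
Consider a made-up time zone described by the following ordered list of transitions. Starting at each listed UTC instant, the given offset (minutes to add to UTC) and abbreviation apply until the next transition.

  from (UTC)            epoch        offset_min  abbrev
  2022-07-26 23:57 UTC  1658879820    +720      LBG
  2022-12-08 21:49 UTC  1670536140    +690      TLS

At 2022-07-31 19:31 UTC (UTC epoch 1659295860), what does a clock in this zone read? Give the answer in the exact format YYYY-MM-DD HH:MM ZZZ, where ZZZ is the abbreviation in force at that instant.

2022-08-01 07:31 LBG

Query: 2022-07-31 19:31 UTC
Rule 1/2 (LBG, +12:00): 2022-07-26 23:57 UTC ≤ query < 2022-12-08 21:49 UTC
19·60 + 31 + 720 = 1891 min
1891 = 1·1440 + 451; 451 = 7·60 + 31 → 07:31, 2022-07-31 + 1 day = 2022-08-01
→ 2022-08-01 07:31 LBG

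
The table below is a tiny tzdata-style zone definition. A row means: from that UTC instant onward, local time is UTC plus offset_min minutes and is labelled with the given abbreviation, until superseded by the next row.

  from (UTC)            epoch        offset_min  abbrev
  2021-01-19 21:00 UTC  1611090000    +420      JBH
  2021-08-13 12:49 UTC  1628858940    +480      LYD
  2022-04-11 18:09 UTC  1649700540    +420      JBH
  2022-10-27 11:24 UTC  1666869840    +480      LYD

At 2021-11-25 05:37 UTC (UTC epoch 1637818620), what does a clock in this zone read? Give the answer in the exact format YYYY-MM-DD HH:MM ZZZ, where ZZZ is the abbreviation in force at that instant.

2021-11-25 13:37 LYD

Query: 2021-11-25 05:37 UTC
Rule 2/4 (LYD, +08:00): 2021-08-13 12:49 UTC ≤ query < 2022-04-11 18:09 UTC
5·60 + 37 + 480 = 817 min
817 = 0·1440 + 817; 817 = 13·60 + 37 → 13:37, same day
→ 2021-11-25 13:37 LYD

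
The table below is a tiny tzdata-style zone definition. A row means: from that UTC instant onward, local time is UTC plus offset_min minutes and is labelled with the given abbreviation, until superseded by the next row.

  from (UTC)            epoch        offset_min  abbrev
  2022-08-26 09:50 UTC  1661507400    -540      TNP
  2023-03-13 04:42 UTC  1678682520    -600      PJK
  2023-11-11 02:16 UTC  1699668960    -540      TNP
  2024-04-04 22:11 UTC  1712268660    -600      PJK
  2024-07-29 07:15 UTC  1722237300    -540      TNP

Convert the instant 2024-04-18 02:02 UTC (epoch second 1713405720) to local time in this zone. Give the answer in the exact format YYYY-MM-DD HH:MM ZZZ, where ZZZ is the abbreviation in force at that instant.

2024-04-17 16:02 PJK

Query: 2024-04-18 02:02 UTC
Rule 4/5 (PJK, -10:00): 2024-04-04 22:11 UTC ≤ query < 2024-07-29 07:15 UTC
2·60 + 2 - 600 = -478 min
-478 = -1·1440 + 962; 962 = 16·60 + 2 → 16:02, 2024-04-18 - 1 day = 2024-04-17
→ 2024-04-17 16:02 PJK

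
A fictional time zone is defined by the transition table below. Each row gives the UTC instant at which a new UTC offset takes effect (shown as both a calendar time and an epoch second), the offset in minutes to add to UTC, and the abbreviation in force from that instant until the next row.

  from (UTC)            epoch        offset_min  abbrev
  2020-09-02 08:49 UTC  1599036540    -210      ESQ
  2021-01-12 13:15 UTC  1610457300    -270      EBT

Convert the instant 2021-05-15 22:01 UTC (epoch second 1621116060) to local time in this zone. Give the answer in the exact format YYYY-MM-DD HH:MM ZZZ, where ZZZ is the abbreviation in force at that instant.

2021-05-15 17:31 EBT

Query: 2021-05-15 22:01 UTC
Rule 2/2 (EBT, -04:30): 2021-01-12 13:15 UTC ≤ query < +∞
22·60 + 1 - 270 = 1051 min
1051 = 0·1440 + 1051; 1051 = 17·60 + 31 → 17:31, same day
→ 2021-05-15 17:31 EBT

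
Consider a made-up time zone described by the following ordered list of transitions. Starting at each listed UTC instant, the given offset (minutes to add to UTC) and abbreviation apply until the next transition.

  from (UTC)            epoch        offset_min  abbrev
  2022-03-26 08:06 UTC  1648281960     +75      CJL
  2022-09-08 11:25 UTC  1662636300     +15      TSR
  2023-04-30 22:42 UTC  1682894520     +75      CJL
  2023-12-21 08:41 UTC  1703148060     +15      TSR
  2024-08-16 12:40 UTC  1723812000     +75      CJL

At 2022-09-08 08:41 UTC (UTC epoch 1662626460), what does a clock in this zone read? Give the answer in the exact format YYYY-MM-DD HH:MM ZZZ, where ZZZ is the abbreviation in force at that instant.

Query: 2022-09-08 08:41 UTC
Rule 1/5 (CJL, +01:15): 2022-03-26 08:06 UTC ≤ query < 2022-09-08 11:25 UTC
8·60 + 41 + 75 = 596 min
596 = 0·1440 + 596; 596 = 9·60 + 56 → 09:56, same day
→ 2022-09-08 09:56 CJL

2022-09-08 09:56 CJL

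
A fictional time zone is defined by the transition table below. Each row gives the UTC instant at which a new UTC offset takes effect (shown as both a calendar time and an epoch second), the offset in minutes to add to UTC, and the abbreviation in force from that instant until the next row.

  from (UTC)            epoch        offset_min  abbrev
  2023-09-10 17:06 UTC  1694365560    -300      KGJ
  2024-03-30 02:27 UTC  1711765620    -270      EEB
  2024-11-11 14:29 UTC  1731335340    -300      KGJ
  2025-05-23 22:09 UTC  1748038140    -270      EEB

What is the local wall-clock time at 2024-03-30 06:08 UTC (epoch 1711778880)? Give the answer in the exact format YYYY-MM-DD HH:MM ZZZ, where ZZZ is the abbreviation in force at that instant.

2024-03-30 01:38 EEB

Query: 2024-03-30 06:08 UTC
Rule 2/4 (EEB, -04:30): 2024-03-30 02:27 UTC ≤ query < 2024-11-11 14:29 UTC
6·60 + 8 - 270 = 98 min
98 = 0·1440 + 98; 98 = 1·60 + 38 → 01:38, same day
→ 2024-03-30 01:38 EEB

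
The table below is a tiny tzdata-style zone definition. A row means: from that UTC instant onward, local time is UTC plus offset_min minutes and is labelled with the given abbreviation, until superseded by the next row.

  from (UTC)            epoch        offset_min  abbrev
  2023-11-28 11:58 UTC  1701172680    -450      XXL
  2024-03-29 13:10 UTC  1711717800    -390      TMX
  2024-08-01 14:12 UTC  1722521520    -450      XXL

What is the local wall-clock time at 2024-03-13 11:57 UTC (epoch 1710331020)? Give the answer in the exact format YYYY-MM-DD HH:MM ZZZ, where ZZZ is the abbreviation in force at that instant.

2024-03-13 04:27 XXL

Query: 2024-03-13 11:57 UTC
Rule 1/3 (XXL, -07:30): 2023-11-28 11:58 UTC ≤ query < 2024-03-29 13:10 UTC
11·60 + 57 - 450 = 267 min
267 = 0·1440 + 267; 267 = 4·60 + 27 → 04:27, same day
→ 2024-03-13 04:27 XXL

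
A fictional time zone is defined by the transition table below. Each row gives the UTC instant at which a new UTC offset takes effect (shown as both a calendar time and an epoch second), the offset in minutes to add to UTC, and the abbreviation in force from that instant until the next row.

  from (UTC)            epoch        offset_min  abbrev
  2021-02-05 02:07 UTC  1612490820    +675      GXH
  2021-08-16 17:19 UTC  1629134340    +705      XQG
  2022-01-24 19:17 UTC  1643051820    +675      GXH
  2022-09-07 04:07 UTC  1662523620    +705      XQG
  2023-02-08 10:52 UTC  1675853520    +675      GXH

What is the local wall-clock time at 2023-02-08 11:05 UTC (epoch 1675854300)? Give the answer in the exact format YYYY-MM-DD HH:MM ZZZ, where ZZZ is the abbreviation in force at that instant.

2023-02-08 22:20 GXH

Query: 2023-02-08 11:05 UTC
Rule 5/5 (GXH, +11:15): 2023-02-08 10:52 UTC ≤ query < +∞
11·60 + 5 + 675 = 1340 min
1340 = 0·1440 + 1340; 1340 = 22·60 + 20 → 22:20, same day
→ 2023-02-08 22:20 GXH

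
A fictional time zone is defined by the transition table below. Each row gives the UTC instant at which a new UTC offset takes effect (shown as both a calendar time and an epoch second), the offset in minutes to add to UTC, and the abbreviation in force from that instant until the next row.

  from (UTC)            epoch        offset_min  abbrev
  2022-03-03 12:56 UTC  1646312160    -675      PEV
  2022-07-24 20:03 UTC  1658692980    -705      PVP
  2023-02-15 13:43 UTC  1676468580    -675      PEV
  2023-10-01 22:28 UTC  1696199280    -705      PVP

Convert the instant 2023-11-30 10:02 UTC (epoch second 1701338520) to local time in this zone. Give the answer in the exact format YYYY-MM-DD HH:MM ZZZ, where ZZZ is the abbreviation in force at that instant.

Query: 2023-11-30 10:02 UTC
Rule 4/4 (PVP, -11:45): 2023-10-01 22:28 UTC ≤ query < +∞
10·60 + 2 - 705 = -103 min
-103 = -1·1440 + 1337; 1337 = 22·60 + 17 → 22:17, 2023-11-30 - 1 day = 2023-11-29
→ 2023-11-29 22:17 PVP

2023-11-29 22:17 PVP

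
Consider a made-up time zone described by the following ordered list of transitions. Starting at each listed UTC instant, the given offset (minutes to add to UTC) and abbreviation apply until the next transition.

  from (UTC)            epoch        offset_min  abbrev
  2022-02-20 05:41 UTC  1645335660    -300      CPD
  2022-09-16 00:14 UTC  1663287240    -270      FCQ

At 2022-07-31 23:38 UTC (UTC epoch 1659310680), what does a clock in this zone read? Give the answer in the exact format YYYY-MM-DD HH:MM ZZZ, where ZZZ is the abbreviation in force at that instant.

Query: 2022-07-31 23:38 UTC
Rule 1/2 (CPD, -05:00): 2022-02-20 05:41 UTC ≤ query < 2022-09-16 00:14 UTC
23·60 + 38 - 300 = 1118 min
1118 = 0·1440 + 1118; 1118 = 18·60 + 38 → 18:38, same day
→ 2022-07-31 18:38 CPD

2022-07-31 18:38 CPD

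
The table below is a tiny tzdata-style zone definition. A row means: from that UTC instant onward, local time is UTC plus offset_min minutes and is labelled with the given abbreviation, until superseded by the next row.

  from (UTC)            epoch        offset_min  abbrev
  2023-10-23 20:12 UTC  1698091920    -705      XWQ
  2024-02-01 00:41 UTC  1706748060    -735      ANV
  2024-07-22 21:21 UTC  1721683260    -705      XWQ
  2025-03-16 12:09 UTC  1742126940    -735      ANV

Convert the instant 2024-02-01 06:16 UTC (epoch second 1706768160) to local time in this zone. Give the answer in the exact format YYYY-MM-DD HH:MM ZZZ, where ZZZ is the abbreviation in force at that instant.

Query: 2024-02-01 06:16 UTC
Rule 2/4 (ANV, -12:15): 2024-02-01 00:41 UTC ≤ query < 2024-07-22 21:21 UTC
6·60 + 16 - 735 = -359 min
-359 = -1·1440 + 1081; 1081 = 18·60 + 1 → 18:01, 2024-02-01 - 1 day = 2024-01-31
→ 2024-01-31 18:01 ANV

2024-01-31 18:01 ANV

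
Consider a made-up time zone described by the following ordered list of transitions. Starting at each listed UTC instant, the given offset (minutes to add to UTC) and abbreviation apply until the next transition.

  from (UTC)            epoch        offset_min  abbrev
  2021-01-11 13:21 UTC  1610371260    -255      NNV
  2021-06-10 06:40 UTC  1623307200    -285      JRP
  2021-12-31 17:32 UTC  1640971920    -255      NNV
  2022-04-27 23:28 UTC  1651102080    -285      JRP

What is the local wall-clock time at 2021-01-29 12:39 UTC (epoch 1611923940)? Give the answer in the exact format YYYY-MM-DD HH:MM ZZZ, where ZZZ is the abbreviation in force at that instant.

2021-01-29 08:24 NNV

Query: 2021-01-29 12:39 UTC
Rule 1/4 (NNV, -04:15): 2021-01-11 13:21 UTC ≤ query < 2021-06-10 06:40 UTC
12·60 + 39 - 255 = 504 min
504 = 0·1440 + 504; 504 = 8·60 + 24 → 08:24, same day
→ 2021-01-29 08:24 NNV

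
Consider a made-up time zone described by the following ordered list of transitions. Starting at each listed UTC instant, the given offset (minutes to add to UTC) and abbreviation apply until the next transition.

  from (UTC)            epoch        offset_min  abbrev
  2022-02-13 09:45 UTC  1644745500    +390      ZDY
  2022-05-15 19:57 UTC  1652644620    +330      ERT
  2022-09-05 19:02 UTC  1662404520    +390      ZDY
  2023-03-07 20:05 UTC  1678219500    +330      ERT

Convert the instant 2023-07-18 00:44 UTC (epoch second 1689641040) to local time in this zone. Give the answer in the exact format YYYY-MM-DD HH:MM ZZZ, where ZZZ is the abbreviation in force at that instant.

Query: 2023-07-18 00:44 UTC
Rule 4/4 (ERT, +05:30): 2023-03-07 20:05 UTC ≤ query < +∞
0·60 + 44 + 330 = 374 min
374 = 0·1440 + 374; 374 = 6·60 + 14 → 06:14, same day
→ 2023-07-18 06:14 ERT

2023-07-18 06:14 ERT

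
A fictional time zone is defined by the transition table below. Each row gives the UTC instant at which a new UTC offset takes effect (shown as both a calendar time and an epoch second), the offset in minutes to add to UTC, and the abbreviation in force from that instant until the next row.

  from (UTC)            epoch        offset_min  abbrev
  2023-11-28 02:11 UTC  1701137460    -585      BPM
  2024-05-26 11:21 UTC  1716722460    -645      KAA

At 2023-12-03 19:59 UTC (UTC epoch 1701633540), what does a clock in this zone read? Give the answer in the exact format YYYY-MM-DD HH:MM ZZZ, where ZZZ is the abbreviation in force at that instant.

2023-12-03 10:14 BPM

Query: 2023-12-03 19:59 UTC
Rule 1/2 (BPM, -09:45): 2023-11-28 02:11 UTC ≤ query < 2024-05-26 11:21 UTC
19·60 + 59 - 585 = 614 min
614 = 0·1440 + 614; 614 = 10·60 + 14 → 10:14, same day
→ 2023-12-03 10:14 BPM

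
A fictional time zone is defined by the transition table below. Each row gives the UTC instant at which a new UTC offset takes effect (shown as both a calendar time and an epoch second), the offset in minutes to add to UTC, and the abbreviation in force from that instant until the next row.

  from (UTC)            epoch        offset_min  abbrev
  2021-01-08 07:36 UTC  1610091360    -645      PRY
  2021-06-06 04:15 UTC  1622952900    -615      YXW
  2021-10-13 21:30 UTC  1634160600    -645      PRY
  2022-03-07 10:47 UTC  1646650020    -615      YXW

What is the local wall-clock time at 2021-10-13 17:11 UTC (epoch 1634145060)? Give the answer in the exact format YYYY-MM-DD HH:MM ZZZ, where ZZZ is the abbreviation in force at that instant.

2021-10-13 06:56 YXW

Query: 2021-10-13 17:11 UTC
Rule 2/4 (YXW, -10:15): 2021-06-06 04:15 UTC ≤ query < 2021-10-13 21:30 UTC
17·60 + 11 - 615 = 416 min
416 = 0·1440 + 416; 416 = 6·60 + 56 → 06:56, same day
→ 2021-10-13 06:56 YXW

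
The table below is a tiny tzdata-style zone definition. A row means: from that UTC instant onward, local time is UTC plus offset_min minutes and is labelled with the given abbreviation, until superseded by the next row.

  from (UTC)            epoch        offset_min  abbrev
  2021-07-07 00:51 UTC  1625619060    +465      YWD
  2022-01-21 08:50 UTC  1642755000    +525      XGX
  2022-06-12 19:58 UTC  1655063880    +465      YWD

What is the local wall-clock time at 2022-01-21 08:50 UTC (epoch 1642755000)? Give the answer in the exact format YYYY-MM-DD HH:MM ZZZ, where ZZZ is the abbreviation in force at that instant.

Query: 2022-01-21 08:50 UTC
Rule 2/3 (XGX, +08:45): 2022-01-21 08:50 UTC ≤ query < 2022-06-12 19:58 UTC
8·60 + 50 + 525 = 1055 min
1055 = 0·1440 + 1055; 1055 = 17·60 + 35 → 17:35, same day
→ 2022-01-21 17:35 XGX

2022-01-21 17:35 XGX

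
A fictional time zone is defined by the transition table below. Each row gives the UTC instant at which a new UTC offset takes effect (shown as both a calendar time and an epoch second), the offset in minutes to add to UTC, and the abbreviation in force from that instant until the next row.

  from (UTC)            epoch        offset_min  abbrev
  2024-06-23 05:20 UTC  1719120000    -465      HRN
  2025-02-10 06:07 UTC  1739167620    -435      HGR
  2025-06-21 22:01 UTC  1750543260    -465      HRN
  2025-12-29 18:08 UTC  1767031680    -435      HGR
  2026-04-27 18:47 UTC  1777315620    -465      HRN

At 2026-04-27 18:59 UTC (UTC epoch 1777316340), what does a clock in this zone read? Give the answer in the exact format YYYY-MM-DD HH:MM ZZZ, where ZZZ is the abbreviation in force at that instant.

Query: 2026-04-27 18:59 UTC
Rule 5/5 (HRN, -07:45): 2026-04-27 18:47 UTC ≤ query < +∞
18·60 + 59 - 465 = 674 min
674 = 0·1440 + 674; 674 = 11·60 + 14 → 11:14, same day
→ 2026-04-27 11:14 HRN

2026-04-27 11:14 HRN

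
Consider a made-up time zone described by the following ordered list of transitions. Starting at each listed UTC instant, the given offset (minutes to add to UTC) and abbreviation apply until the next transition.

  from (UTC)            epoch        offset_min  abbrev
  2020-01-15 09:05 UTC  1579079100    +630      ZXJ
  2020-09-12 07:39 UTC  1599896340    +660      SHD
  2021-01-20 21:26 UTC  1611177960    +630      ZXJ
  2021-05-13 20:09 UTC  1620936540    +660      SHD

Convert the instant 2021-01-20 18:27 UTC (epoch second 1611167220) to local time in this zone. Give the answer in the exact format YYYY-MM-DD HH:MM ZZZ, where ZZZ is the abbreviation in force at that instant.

2021-01-21 05:27 SHD

Query: 2021-01-20 18:27 UTC
Rule 2/4 (SHD, +11:00): 2020-09-12 07:39 UTC ≤ query < 2021-01-20 21:26 UTC
18·60 + 27 + 660 = 1767 min
1767 = 1·1440 + 327; 327 = 5·60 + 27 → 05:27, 2021-01-20 + 1 day = 2021-01-21
→ 2021-01-21 05:27 SHD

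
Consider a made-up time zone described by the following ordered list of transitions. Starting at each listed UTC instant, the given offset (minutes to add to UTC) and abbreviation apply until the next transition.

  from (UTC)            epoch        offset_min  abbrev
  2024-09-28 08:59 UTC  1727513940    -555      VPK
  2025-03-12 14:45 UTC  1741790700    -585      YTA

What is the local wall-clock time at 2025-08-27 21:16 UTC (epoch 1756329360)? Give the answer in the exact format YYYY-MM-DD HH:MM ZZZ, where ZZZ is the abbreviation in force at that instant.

2025-08-27 11:31 YTA

Query: 2025-08-27 21:16 UTC
Rule 2/2 (YTA, -09:45): 2025-03-12 14:45 UTC ≤ query < +∞
21·60 + 16 - 585 = 691 min
691 = 0·1440 + 691; 691 = 11·60 + 31 → 11:31, same day
→ 2025-08-27 11:31 YTA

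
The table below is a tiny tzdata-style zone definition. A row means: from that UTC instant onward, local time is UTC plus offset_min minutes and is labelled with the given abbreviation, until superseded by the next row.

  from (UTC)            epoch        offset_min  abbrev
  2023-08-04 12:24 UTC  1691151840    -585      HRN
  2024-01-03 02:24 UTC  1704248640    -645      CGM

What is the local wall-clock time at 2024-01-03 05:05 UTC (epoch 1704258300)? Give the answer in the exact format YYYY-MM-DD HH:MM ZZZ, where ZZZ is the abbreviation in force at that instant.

Query: 2024-01-03 05:05 UTC
Rule 2/2 (CGM, -10:45): 2024-01-03 02:24 UTC ≤ query < +∞
5·60 + 5 - 645 = -340 min
-340 = -1·1440 + 1100; 1100 = 18·60 + 20 → 18:20, 2024-01-03 - 1 day = 2024-01-02
→ 2024-01-02 18:20 CGM

2024-01-02 18:20 CGM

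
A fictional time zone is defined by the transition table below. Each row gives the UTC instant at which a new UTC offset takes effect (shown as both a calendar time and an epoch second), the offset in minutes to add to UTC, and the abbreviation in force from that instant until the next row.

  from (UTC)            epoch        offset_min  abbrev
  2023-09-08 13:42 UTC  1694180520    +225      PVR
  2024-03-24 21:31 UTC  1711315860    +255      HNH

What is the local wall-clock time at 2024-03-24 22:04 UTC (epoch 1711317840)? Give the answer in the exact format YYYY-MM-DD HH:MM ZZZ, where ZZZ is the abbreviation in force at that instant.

Query: 2024-03-24 22:04 UTC
Rule 2/2 (HNH, +04:15): 2024-03-24 21:31 UTC ≤ query < +∞
22·60 + 4 + 255 = 1579 min
1579 = 1·1440 + 139; 139 = 2·60 + 19 → 02:19, 2024-03-24 + 1 day = 2024-03-25
→ 2024-03-25 02:19 HNH

2024-03-25 02:19 HNH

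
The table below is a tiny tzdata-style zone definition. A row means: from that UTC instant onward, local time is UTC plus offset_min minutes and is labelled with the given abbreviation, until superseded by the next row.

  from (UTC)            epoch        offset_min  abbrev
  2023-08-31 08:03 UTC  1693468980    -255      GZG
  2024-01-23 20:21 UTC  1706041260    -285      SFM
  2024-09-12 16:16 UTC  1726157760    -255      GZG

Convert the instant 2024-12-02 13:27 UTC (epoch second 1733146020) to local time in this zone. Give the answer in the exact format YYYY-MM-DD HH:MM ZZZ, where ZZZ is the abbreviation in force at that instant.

Query: 2024-12-02 13:27 UTC
Rule 3/3 (GZG, -04:15): 2024-09-12 16:16 UTC ≤ query < +∞
13·60 + 27 - 255 = 552 min
552 = 0·1440 + 552; 552 = 9·60 + 12 → 09:12, same day
→ 2024-12-02 09:12 GZG

2024-12-02 09:12 GZG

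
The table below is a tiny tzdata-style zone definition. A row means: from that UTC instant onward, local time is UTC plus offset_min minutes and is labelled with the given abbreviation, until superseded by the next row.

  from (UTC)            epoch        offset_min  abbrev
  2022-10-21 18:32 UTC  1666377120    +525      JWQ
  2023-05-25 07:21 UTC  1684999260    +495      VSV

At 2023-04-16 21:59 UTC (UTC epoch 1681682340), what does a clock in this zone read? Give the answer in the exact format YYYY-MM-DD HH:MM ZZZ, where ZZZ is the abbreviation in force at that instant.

Query: 2023-04-16 21:59 UTC
Rule 1/2 (JWQ, +08:45): 2022-10-21 18:32 UTC ≤ query < 2023-05-25 07:21 UTC
21·60 + 59 + 525 = 1844 min
1844 = 1·1440 + 404; 404 = 6·60 + 44 → 06:44, 2023-04-16 + 1 day = 2023-04-17
→ 2023-04-17 06:44 JWQ

2023-04-17 06:44 JWQ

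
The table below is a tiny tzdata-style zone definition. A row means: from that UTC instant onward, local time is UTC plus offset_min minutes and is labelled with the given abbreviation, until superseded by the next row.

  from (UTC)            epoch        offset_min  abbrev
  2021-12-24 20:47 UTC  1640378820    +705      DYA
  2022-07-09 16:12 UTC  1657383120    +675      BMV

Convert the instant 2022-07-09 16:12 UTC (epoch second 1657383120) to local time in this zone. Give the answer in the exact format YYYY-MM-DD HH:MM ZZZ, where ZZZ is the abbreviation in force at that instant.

Query: 2022-07-09 16:12 UTC
Rule 2/2 (BMV, +11:15): 2022-07-09 16:12 UTC ≤ query < +∞
16·60 + 12 + 675 = 1647 min
1647 = 1·1440 + 207; 207 = 3·60 + 27 → 03:27, 2022-07-09 + 1 day = 2022-07-10
→ 2022-07-10 03:27 BMV

2022-07-10 03:27 BMV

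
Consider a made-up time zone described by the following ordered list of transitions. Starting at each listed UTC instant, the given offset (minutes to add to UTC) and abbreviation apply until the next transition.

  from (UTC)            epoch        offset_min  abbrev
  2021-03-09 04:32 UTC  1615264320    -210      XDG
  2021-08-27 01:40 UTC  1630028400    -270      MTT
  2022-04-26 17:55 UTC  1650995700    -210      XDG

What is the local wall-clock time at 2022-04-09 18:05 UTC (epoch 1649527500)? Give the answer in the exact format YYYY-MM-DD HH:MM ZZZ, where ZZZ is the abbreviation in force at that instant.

Query: 2022-04-09 18:05 UTC
Rule 2/3 (MTT, -04:30): 2021-08-27 01:40 UTC ≤ query < 2022-04-26 17:55 UTC
18·60 + 5 - 270 = 815 min
815 = 0·1440 + 815; 815 = 13·60 + 35 → 13:35, same day
→ 2022-04-09 13:35 MTT

2022-04-09 13:35 MTT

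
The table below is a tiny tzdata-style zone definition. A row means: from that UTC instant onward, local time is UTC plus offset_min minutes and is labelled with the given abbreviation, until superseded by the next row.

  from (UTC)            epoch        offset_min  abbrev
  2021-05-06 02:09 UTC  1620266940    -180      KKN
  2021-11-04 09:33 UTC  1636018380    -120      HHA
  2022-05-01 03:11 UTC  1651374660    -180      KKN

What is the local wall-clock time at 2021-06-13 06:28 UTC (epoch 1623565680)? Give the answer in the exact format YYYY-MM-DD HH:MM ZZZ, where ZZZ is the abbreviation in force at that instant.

Query: 2021-06-13 06:28 UTC
Rule 1/3 (KKN, -03:00): 2021-05-06 02:09 UTC ≤ query < 2021-11-04 09:33 UTC
6·60 + 28 - 180 = 208 min
208 = 0·1440 + 208; 208 = 3·60 + 28 → 03:28, same day
→ 2021-06-13 03:28 KKN

2021-06-13 03:28 KKN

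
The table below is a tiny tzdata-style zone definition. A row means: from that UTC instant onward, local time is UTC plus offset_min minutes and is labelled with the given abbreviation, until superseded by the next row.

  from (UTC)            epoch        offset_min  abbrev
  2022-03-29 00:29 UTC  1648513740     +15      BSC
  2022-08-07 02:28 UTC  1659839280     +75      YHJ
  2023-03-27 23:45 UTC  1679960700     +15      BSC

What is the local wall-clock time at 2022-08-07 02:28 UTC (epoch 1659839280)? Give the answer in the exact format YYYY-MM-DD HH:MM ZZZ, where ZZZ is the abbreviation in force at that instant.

2022-08-07 03:43 YHJ

Query: 2022-08-07 02:28 UTC
Rule 2/3 (YHJ, +01:15): 2022-08-07 02:28 UTC ≤ query < 2023-03-27 23:45 UTC
2·60 + 28 + 75 = 223 min
223 = 0·1440 + 223; 223 = 3·60 + 43 → 03:43, same day
→ 2022-08-07 03:43 YHJ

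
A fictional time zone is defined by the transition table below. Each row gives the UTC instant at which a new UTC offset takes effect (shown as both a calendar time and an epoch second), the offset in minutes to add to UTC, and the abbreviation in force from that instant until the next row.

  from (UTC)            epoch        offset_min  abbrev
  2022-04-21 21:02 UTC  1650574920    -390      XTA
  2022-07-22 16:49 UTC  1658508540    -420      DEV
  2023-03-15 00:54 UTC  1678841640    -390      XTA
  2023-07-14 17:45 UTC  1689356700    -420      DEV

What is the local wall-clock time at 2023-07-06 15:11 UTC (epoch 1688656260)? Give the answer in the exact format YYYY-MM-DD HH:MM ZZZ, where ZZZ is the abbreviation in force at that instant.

2023-07-06 08:41 XTA

Query: 2023-07-06 15:11 UTC
Rule 3/4 (XTA, -06:30): 2023-03-15 00:54 UTC ≤ query < 2023-07-14 17:45 UTC
15·60 + 11 - 390 = 521 min
521 = 0·1440 + 521; 521 = 8·60 + 41 → 08:41, same day
→ 2023-07-06 08:41 XTA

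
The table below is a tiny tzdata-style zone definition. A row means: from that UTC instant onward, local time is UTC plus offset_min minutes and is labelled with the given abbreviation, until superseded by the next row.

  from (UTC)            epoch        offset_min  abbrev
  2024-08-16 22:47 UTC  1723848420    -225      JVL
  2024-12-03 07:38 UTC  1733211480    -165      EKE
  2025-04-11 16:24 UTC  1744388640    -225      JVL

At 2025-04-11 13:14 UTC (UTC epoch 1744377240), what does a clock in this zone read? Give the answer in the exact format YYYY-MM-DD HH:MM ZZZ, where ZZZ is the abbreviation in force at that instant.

2025-04-11 10:29 EKE

Query: 2025-04-11 13:14 UTC
Rule 2/3 (EKE, -02:45): 2024-12-03 07:38 UTC ≤ query < 2025-04-11 16:24 UTC
13·60 + 14 - 165 = 629 min
629 = 0·1440 + 629; 629 = 10·60 + 29 → 10:29, same day
→ 2025-04-11 10:29 EKE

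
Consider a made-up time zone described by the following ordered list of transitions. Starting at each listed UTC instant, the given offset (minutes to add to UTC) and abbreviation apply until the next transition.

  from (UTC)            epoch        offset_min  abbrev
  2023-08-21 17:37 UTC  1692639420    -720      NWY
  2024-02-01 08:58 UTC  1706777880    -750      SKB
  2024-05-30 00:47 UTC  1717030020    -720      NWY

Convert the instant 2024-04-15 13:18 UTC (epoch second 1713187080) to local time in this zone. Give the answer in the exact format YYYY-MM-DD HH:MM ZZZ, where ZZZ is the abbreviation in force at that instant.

Query: 2024-04-15 13:18 UTC
Rule 2/3 (SKB, -12:30): 2024-02-01 08:58 UTC ≤ query < 2024-05-30 00:47 UTC
13·60 + 18 - 750 = 48 min
48 = 0·1440 + 48; 48 = 0·60 + 48 → 00:48, same day
→ 2024-04-15 00:48 SKB

2024-04-15 00:48 SKB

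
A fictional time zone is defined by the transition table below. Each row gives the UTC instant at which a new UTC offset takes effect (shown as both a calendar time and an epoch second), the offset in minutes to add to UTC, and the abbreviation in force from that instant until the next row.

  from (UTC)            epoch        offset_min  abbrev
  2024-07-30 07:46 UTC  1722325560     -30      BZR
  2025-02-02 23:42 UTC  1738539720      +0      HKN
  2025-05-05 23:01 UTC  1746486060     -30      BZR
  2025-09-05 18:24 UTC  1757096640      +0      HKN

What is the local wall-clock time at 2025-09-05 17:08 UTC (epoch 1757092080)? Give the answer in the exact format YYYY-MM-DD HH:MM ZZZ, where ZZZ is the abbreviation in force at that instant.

Query: 2025-09-05 17:08 UTC
Rule 3/4 (BZR, -00:30): 2025-05-05 23:01 UTC ≤ query < 2025-09-05 18:24 UTC
17·60 + 8 - 30 = 998 min
998 = 0·1440 + 998; 998 = 16·60 + 38 → 16:38, same day
→ 2025-09-05 16:38 BZR

2025-09-05 16:38 BZR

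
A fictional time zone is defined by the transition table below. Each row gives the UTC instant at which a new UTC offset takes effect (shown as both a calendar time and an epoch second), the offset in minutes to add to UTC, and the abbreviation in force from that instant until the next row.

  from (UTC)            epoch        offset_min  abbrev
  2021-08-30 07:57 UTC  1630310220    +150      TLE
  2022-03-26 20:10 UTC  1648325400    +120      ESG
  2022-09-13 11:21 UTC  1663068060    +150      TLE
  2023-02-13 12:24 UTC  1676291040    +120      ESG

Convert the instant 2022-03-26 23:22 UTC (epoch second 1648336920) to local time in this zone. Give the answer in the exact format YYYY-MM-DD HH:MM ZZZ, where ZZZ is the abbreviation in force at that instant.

Query: 2022-03-26 23:22 UTC
Rule 2/4 (ESG, +02:00): 2022-03-26 20:10 UTC ≤ query < 2022-09-13 11:21 UTC
23·60 + 22 + 120 = 1522 min
1522 = 1·1440 + 82; 82 = 1·60 + 22 → 01:22, 2022-03-26 + 1 day = 2022-03-27
→ 2022-03-27 01:22 ESG

2022-03-27 01:22 ESG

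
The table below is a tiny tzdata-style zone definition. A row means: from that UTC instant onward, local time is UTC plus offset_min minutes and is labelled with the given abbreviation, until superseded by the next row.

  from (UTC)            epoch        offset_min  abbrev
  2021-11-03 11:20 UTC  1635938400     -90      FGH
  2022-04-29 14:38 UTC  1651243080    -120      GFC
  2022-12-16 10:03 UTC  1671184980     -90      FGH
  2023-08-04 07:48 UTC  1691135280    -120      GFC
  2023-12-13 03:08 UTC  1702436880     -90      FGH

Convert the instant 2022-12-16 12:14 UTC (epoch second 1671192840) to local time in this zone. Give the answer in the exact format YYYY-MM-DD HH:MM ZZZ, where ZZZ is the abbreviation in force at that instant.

2022-12-16 10:44 FGH

Query: 2022-12-16 12:14 UTC
Rule 3/5 (FGH, -01:30): 2022-12-16 10:03 UTC ≤ query < 2023-08-04 07:48 UTC
12·60 + 14 - 90 = 644 min
644 = 0·1440 + 644; 644 = 10·60 + 44 → 10:44, same day
→ 2022-12-16 10:44 FGH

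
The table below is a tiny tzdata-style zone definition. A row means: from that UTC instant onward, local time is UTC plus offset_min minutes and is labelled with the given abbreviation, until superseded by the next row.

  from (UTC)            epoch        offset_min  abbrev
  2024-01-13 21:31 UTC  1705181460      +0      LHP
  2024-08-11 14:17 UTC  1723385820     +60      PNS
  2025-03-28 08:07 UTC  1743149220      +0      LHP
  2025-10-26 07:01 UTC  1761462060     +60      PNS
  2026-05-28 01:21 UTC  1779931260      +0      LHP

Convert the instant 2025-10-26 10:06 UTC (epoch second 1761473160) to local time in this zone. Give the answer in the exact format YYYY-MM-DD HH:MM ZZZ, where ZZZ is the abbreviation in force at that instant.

2025-10-26 11:06 PNS

Query: 2025-10-26 10:06 UTC
Rule 4/5 (PNS, +01:00): 2025-10-26 07:01 UTC ≤ query < 2026-05-28 01:21 UTC
10·60 + 6 + 60 = 666 min
666 = 0·1440 + 666; 666 = 11·60 + 6 → 11:06, same day
→ 2025-10-26 11:06 PNS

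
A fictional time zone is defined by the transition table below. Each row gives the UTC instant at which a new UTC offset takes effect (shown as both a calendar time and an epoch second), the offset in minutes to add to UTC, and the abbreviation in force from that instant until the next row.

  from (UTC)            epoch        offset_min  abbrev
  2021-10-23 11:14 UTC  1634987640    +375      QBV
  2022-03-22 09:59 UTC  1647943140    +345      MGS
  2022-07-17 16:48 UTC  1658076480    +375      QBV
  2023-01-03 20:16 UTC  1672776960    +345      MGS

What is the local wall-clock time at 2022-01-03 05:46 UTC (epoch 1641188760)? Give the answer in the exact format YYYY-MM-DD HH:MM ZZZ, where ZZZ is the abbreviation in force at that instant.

Query: 2022-01-03 05:46 UTC
Rule 1/4 (QBV, +06:15): 2021-10-23 11:14 UTC ≤ query < 2022-03-22 09:59 UTC
5·60 + 46 + 375 = 721 min
721 = 0·1440 + 721; 721 = 12·60 + 1 → 12:01, same day
→ 2022-01-03 12:01 QBV

2022-01-03 12:01 QBV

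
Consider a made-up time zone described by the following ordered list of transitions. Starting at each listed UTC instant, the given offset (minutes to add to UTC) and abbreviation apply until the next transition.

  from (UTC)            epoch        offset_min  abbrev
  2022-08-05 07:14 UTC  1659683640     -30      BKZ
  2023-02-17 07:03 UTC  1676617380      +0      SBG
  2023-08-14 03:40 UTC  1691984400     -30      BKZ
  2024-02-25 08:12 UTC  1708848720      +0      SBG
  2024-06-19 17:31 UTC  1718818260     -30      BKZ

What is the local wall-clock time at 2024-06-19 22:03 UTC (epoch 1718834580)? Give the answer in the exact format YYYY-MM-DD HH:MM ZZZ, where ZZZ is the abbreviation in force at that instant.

Query: 2024-06-19 22:03 UTC
Rule 5/5 (BKZ, -00:30): 2024-06-19 17:31 UTC ≤ query < +∞
22·60 + 3 - 30 = 1293 min
1293 = 0·1440 + 1293; 1293 = 21·60 + 33 → 21:33, same day
→ 2024-06-19 21:33 BKZ

2024-06-19 21:33 BKZ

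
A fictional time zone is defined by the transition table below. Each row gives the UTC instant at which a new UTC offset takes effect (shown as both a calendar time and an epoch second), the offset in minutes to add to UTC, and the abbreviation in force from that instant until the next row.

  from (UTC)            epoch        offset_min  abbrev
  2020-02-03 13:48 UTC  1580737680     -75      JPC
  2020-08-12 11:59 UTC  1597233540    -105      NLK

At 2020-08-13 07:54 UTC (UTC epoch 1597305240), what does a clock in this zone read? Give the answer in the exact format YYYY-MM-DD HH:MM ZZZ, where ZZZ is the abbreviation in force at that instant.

2020-08-13 06:09 NLK

Query: 2020-08-13 07:54 UTC
Rule 2/2 (NLK, -01:45): 2020-08-12 11:59 UTC ≤ query < +∞
7·60 + 54 - 105 = 369 min
369 = 0·1440 + 369; 369 = 6·60 + 9 → 06:09, same day
→ 2020-08-13 06:09 NLK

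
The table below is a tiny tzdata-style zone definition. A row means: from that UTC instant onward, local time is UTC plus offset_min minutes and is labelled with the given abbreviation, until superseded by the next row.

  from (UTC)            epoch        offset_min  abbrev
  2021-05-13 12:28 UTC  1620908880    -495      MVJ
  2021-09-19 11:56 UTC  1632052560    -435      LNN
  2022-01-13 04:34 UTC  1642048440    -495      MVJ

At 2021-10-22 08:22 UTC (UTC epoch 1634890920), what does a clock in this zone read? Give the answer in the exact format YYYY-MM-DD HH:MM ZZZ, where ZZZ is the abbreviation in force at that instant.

Query: 2021-10-22 08:22 UTC
Rule 2/3 (LNN, -07:15): 2021-09-19 11:56 UTC ≤ query < 2022-01-13 04:34 UTC
8·60 + 22 - 435 = 67 min
67 = 0·1440 + 67; 67 = 1·60 + 7 → 01:07, same day
→ 2021-10-22 01:07 LNN

2021-10-22 01:07 LNN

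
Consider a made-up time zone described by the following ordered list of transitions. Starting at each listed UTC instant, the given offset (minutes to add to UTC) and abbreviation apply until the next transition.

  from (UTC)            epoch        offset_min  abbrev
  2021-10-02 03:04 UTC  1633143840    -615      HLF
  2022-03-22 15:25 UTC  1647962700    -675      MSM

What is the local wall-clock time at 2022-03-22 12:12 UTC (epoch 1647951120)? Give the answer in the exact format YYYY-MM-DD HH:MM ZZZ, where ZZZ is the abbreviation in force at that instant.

Query: 2022-03-22 12:12 UTC
Rule 1/2 (HLF, -10:15): 2021-10-02 03:04 UTC ≤ query < 2022-03-22 15:25 UTC
12·60 + 12 - 615 = 117 min
117 = 0·1440 + 117; 117 = 1·60 + 57 → 01:57, same day
→ 2022-03-22 01:57 HLF

2022-03-22 01:57 HLF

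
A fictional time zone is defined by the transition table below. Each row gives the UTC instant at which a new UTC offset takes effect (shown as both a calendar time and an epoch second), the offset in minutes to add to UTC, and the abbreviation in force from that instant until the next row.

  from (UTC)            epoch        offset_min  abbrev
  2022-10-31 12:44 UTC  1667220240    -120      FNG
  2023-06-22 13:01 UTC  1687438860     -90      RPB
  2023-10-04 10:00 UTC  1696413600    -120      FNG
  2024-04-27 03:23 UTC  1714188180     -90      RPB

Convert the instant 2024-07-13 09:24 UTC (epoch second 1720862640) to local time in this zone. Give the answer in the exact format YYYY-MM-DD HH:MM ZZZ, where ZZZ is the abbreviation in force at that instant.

Query: 2024-07-13 09:24 UTC
Rule 4/4 (RPB, -01:30): 2024-04-27 03:23 UTC ≤ query < +∞
9·60 + 24 - 90 = 474 min
474 = 0·1440 + 474; 474 = 7·60 + 54 → 07:54, same day
→ 2024-07-13 07:54 RPB

2024-07-13 07:54 RPB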